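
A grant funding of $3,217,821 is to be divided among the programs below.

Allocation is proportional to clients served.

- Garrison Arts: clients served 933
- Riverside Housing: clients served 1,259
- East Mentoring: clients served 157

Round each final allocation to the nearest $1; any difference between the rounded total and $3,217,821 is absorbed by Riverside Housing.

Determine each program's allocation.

Sum of clients served: 2,349.
Raw shares: Garrison Arts 933/2,349 × $3,217,821 = 1,278,087.27; Riverside Housing 1,259/2,349 × $3,217,821 = 1,724,664.38; East Mentoring 157/2,349 × $3,217,821 = 215,069.35.
Rounded to nearest $1: Garrison Arts $1,278,087; Riverside Housing $1,724,664; East Mentoring $215,069. Sum = $3,217,820.
Difference $3,217,821 − $3,217,820 = +$1 applied to Riverside Housing: Riverside Housing becomes $1,724,665.

Garrison Arts: $1,278,087 · Riverside Housing: $1,724,665 · East Mentoring: $215,069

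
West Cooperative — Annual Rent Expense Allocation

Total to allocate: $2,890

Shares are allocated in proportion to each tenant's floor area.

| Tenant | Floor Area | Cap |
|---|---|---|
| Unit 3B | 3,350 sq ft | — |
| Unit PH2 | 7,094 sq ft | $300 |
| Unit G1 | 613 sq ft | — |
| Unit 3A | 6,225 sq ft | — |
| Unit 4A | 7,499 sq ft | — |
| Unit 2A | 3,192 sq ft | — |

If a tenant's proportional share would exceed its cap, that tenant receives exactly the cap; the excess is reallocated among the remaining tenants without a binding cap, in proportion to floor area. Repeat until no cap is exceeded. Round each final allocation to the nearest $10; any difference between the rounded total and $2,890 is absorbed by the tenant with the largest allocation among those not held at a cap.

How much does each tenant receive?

Floor area total: 27,973.
Proportional shares (ignoring caps): Unit 3B 346.10; Unit PH2 732.91; Unit G1 63.33; Unit 3A 643.13; Unit 4A 774.75; Unit 2A 329.78.
Held at cap: Unit PH2 ($300); remaining pool $2,590 reallocated over remaining floor area 20,879.
Shares after redistribution: Unit 3B 415.56 → $420; Unit G1 76.04 → $80; Unit 3A 772.20 → $770; Unit 4A 930.24 → $930; Unit 2A 395.96 → $400.
Rounding difference −$10 applied to Unit 4A → $920.

Unit 3B: $420; Unit PH2: $300; Unit G1: $80; Unit 3A: $770; Unit 4A: $920; Unit 2A: $400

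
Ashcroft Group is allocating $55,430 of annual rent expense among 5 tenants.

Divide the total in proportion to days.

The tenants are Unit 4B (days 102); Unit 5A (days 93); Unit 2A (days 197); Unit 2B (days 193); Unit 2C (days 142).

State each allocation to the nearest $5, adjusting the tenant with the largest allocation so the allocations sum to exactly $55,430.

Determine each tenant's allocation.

Unit 4B: $7,775 | Unit 5A: $7,090 | Unit 2A: $15,025 | Unit 2B: $14,715 | Unit 2C: $10,825

Total days = 727.
Unrounded shares: Unit 4B 102/727 × $55,430 = 7,776.97; Unit 5A 93/727 × $55,430 = 7,090.77; Unit 2A 197/727 × $55,430 = 15,020.23; Unit 2B 193/727 × $55,430 = 14,715.25; Unit 2C 142/727 × $55,430 = 10,826.77.
At nearest $5: Unit 4B $7,775; Unit 5A $7,090; Unit 2A $15,020; Unit 2B $14,715; Unit 2C $10,825. Sum = $55,425.
Difference $55,430 − $55,425 = +$5 applied to largest allocation (Unit 2A): Unit 2A becomes $15,025.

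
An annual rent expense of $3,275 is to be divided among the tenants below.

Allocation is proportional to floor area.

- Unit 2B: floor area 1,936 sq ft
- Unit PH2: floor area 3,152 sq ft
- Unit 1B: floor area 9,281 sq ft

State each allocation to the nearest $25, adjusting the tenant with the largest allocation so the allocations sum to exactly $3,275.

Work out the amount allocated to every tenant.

Unit 2B: $450 | Unit PH2: $725 | Unit 1B: $2,100

Floor area total: 14,369.
Unrounded shares: Unit 2B 1,936/14,369 × $3,275 = 441.26; Unit PH2 3,152/14,369 × $3,275 = 718.41; Unit 1B 9,281/14,369 × $3,275 = 2,115.34.
Rounded to nearest $25: Unit 2B $450; Unit PH2 $725; Unit 1B $2,125. Sum = $3,300.
Difference $3,275 − $3,300 = −$25 applied to largest allocation (Unit 1B): Unit 1B becomes $2,100.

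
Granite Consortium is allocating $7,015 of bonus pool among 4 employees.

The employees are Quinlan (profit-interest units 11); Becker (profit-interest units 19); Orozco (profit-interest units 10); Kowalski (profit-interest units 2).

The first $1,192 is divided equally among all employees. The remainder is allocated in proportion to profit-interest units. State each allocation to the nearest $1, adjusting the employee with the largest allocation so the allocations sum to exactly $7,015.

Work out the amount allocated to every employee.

First tranche $1,192 split equally: $298 each.
Remainder $5,823 by profit-interest units (total 42): Quinlan 1,525.07 → $1,525; Becker 2,634.21 → $2,634; Orozco 1,386.43 → $1,386; Kowalski 277.29 → $277.
Rounding difference +$1 on remainder applied to Becker.
Totals: Quinlan $298 + $1,525 = $1,823; Becker $298 + $2,635 = $2,933; Orozco $298 + $1,386 = $1,684; Kowalski $298 + $277 = $575.

Quinlan: $1,823 | Becker: $2,933 | Orozco: $1,684 | Kowalski: $575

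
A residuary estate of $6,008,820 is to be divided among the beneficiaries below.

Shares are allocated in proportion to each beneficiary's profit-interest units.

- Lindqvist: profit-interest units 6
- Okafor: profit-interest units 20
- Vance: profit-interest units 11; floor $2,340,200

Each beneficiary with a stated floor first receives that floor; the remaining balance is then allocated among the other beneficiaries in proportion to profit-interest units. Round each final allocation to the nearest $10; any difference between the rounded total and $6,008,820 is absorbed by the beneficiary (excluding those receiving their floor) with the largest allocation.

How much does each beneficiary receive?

Minimums first: Vance $2,340,200. Balance $3,668,620.
Balance split over remaining profit-interest units 26: Lindqvist 846,604.62 → $846,600; Okafor 2,822,015.38 → $2,822,020.

Lindqvist: $846,600 · Okafor: $2,822,020 · Vance: $2,340,200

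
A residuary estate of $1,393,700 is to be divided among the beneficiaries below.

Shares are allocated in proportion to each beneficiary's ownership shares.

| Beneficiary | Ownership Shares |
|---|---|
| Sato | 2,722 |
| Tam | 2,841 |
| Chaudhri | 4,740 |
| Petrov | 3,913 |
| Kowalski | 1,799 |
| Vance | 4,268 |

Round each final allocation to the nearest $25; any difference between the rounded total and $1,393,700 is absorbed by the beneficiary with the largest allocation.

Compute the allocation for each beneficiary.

Sato: $187,025; Tam: $195,225; Chaudhri: $325,675; Petrov: $268,875; Kowalski: $123,625; Vance: $293,275

Ownership shares total: 20,283.
Unrounded shares: Sato 2,722/20,283 × $1,393,700 = 187,036.01; Tam 2,841/20,283 × $1,393,700 = 195,212.82; Chaudhri 4,740/20,283 × $1,393,700 = 325,698.27; Petrov 3,913/20,283 × $1,393,700 = 268,872.85; Kowalski 1,799/20,283 × $1,393,700 = 123,614.17; Vance 4,268/20,283 × $1,393,700 = 293,265.87.
Rounded to nearest $25: Sato $187,025; Tam $195,225; Chaudhri $325,700; Petrov $268,875; Kowalski $123,625; Vance $293,275. Sum = $1,393,725.
Difference $1,393,700 − $1,393,725 = −$25 applied to largest allocation (Chaudhri): Chaudhri becomes $325,675.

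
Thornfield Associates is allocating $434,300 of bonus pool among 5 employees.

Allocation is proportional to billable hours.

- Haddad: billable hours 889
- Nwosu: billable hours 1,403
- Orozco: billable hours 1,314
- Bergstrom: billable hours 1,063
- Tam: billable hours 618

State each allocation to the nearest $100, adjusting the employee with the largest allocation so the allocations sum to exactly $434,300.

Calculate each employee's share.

Haddad: $73,000 · Nwosu: $115,300 · Orozco: $107,900 · Bergstrom: $87,300 · Tam: $50,800

Billable hours total: 5,287.
Raw shares: Haddad 889/5,287 × $434,300 = 73,026.80; Nwosu 1,403/5,287 × $434,300 = 115,249.27; Orozco 1,314/5,287 × $434,300 = 107,938.38; Bergstrom 1,063/5,287 × $434,300 = 87,320.01; Tam 618/5,287 × $434,300 = 50,765.54.
Rounded to nearest $100: Haddad $73,000; Nwosu $115,200; Orozco $107,900; Bergstrom $87,300; Tam $50,800. Sum = $434,200.
Difference $434,300 − $434,200 = +$100 applied to largest allocation (Nwosu): Nwosu becomes $115,300.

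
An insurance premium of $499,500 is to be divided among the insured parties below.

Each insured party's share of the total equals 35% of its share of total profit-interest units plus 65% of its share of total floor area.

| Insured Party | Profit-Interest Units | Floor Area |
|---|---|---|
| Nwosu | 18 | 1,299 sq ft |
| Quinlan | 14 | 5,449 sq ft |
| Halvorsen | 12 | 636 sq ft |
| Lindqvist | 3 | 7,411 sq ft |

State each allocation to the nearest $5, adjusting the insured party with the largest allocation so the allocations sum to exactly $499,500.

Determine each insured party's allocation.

Nwosu: $95,460 | Quinlan: $171,655 | Halvorsen: $58,595 | Lindqvist: $173,790

Totals — profit-interest units 47, floor area 14,795.
Combined weights (35% profit-interest units + 65% floor area): Nwosu 0.1911; Quinlan 0.3437; Halvorsen 0.1173; Lindqvist 0.3479.
Proportional shares: Nwosu 95,460.70; Quinlan 171,653.37; Halvorsen 58,593.14; Lindqvist 173,792.80.
After rounding ($5): Nwosu $95,460; Quinlan $171,655; Halvorsen $58,595; Lindqvist $173,795. Sum = $499,505.
Difference $499,500 − $499,505 = −$5 applied to largest allocation (Lindqvist): Lindqvist becomes $173,790.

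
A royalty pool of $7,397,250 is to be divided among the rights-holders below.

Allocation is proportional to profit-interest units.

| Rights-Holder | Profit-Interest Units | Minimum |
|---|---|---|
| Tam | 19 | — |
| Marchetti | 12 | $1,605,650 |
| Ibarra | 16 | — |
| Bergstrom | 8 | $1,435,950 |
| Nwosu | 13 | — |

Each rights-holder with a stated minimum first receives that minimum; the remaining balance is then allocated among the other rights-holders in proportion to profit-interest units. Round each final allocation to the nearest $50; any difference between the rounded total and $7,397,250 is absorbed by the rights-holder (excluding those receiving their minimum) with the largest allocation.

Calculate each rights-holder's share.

Tam: $1,724,100 · Marchetti: $1,605,650 · Ibarra: $1,451,900 · Bergstrom: $1,435,950 · Nwosu: $1,179,650

Guaranteed amounts: Marchetti $1,605,650; Bergstrom $1,435,950. Balance $4,355,650.
Balance split over remaining profit-interest units 48: Tam 1,724,111.46 → $1,724,100; Ibarra 1,451,883.33 → $1,451,900; Nwosu 1,179,655.21 → $1,179,650.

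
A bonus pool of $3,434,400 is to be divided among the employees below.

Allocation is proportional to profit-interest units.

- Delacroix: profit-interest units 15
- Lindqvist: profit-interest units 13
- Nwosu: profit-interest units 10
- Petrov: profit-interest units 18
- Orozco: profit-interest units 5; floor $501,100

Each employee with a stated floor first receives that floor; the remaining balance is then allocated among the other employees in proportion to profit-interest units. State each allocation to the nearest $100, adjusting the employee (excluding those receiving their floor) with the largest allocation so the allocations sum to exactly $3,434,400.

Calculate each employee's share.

Guaranteed amounts: Orozco $501,100. Residual $2,933,300.
Residual split over remaining profit-interest units 56: Delacroix 785,705.36 → $785,700; Lindqvist 680,944.64 → $680,900; Nwosu 523,803.57 → $523,800; Petrov 942,846.43 → $942,800.
Rounding difference +$100 applied to Petrov → $942,900.

Delacroix: $785,700 | Lindqvist: $680,900 | Nwosu: $523,800 | Petrov: $942,900 | Orozco: $501,100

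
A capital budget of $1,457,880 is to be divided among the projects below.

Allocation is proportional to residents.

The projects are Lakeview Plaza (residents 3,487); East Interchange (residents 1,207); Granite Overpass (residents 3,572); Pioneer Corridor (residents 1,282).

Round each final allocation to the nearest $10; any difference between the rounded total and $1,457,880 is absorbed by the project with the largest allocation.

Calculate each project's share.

Residents total: 9,548.
Raw shares: Lakeview Plaza 3,487/9,548 × $1,457,880 = 532,428.53; East Interchange 1,207/9,548 × $1,457,880 = 184,296.31; Granite Overpass 3,572/9,548 × $1,457,880 = 545,407.14; Pioneer Corridor 1,282/9,548 × $1,457,880 = 195,748.03.
After rounding ($10): Lakeview Plaza $532,430; East Interchange $184,300; Granite Overpass $545,410; Pioneer Corridor $195,750. Sum = $1,457,890.
Difference $1,457,880 − $1,457,890 = −$10 applied to largest allocation (Granite Overpass): Granite Overpass becomes $545,400.

Lakeview Plaza: $532,430 · East Interchange: $184,300 · Granite Overpass: $545,400 · Pioneer Corridor: $195,750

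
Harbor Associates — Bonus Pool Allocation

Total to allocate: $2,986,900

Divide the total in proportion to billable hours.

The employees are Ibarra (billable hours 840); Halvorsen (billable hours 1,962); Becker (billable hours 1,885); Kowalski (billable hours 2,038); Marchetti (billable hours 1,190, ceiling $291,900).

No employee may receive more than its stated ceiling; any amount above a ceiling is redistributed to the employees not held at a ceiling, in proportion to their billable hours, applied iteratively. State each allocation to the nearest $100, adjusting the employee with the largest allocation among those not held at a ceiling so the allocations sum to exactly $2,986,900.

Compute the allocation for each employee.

Ibarra: $336,600 · Halvorsen: $786,300 · Becker: $755,400 · Kowalski: $816,700 · Marchetti: $291,900

Billable hours total: 7,915.
Unconstrained shares: Ibarra 316,992.55; Halvorsen 740,404.02; Becker 711,346.37; Kowalski 769,084.30; Marchetti 449,072.77.
Cap binds for Marchetti ($291,900); balance $2,695,000 reallocated over remaining billable hours 6,725.
Redistributed shares: Ibarra 336,624.54 → $336,600; Halvorsen 786,258.74 → $786,300; Becker 755,401.49 → $755,400; Kowalski 816,715.24 → $816,700.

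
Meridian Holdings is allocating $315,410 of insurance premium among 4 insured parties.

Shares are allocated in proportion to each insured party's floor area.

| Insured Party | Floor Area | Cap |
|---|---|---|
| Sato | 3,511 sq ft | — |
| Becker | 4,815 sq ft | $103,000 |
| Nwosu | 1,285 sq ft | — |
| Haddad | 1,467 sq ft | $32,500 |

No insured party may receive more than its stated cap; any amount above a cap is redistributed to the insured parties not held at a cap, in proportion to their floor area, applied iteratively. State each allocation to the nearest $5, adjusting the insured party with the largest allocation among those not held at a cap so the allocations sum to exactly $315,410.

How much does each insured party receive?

Sato: $131,705; Becker: $103,000; Nwosu: $48,205; Haddad: $32,500

Floor area total: 11,078.
Unconstrained shares: Sato 99,964.30; Becker 137,091.46; Nwosu 36,586.19; Haddad 41,768.05.
Capped: Becker ($103,000), Haddad ($32,500); balance $179,910 reallocated over remaining floor area 4,796.
Remaining shares: Sato 131,706.42 → $131,705; Nwosu 48,203.58 → $48,205.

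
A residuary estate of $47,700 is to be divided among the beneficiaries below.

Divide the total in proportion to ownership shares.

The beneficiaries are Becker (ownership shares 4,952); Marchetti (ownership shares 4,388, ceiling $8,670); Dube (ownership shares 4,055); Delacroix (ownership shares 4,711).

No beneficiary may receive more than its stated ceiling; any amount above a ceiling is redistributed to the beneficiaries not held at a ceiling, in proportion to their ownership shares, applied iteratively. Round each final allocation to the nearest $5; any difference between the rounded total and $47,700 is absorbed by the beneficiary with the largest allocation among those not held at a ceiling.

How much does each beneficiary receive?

Becker: $14,090 | Marchetti: $8,670 | Dube: $11,535 | Delacroix: $13,405

Sum of ownership shares: 18,106.
Proportional shares (ignoring caps): Becker 13,045.97; Marchetti 11,560.12; Dube 10,682.84; Delacroix 12,411.06.
Cap binds for Marchetti ($8,670); remaining pool $39,030 reallocated over remaining ownership shares 13,718.
Redistributed shares: Becker 14,089.27 → $14,090; Dube 11,537.15 → $11,535; Delacroix 13,403.58 → $13,405.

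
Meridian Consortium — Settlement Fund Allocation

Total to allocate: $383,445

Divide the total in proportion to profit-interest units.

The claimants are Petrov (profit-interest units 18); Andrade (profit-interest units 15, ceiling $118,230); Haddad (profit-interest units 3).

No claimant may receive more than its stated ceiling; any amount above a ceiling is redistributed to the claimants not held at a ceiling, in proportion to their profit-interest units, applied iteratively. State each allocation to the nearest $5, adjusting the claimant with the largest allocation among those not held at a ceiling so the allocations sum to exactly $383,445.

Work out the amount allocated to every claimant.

Petrov: $227,325 | Andrade: $118,230 | Haddad: $37,890

Total profit-interest units = 36.
Unconstrained shares: Petrov 191,722.50; Andrade 159,768.75; Haddad 31,953.75.
Capped: Andrade ($118,230); balance $265,215 reallocated over remaining profit-interest units 21.
Shares after redistribution: Petrov 227,327.14 → $227,325; Haddad 37,887.86 → $37,890.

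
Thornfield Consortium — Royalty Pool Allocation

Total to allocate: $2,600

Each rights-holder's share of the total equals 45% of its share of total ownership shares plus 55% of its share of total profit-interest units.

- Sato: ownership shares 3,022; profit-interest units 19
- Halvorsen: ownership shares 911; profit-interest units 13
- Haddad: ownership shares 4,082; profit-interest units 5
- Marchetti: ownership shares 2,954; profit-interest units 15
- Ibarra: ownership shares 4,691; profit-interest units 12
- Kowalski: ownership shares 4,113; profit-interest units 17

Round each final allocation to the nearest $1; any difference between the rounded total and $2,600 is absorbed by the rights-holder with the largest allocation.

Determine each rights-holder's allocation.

Totals — ownership shares 19,773, profit-interest units 81.
Blended shares (45% ownership shares + 55% profit-interest units): Sato 0.1978; Halvorsen 0.1090; Haddad 0.1269; Marchetti 0.1691; Ibarra 0.1882; Kowalski 0.2090.
Proportional shares: Sato 514.25; Halvorsen 283.41; Haddad 329.81; Marchetti 439.61; Ibarra 489.43; Kowalski 543.496.
Rounded to nearest $1: Sato $514; Halvorsen $283; Haddad $330; Marchetti $440; Ibarra $489; Kowalski $543. Sum = $2,599.
Difference $2,600 − $2,599 = +$1 applied to largest allocation (Kowalski): Kowalski becomes $544.

Sato: $514; Halvorsen: $283; Haddad: $330; Marchetti: $440; Ibarra: $489; Kowalski: $544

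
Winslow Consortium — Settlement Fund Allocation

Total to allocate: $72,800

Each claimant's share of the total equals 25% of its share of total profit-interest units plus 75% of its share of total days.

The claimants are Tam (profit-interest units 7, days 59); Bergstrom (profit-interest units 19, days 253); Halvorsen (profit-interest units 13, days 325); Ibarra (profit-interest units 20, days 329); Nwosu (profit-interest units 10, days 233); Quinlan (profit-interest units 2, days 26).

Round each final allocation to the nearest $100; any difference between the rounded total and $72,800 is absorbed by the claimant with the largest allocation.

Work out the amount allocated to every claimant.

Totals — profit-interest units 71, days 1,225.
Blended shares (25% profit-interest units + 75% days): Tam 0.0608; Bergstrom 0.2218; Halvorsen 0.2448; Ibarra 0.2719; Nwosu 0.1779; Quinlan 0.0230.
Unrounded shares: Tam 4,424.08; Bergstrom 16,146.99; Halvorsen 17,818.11; Ibarra 19,790.76; Nwosu 12,948.52; Quinlan 1,671.53.
Rounded to nearest $100: Tam $4,400; Bergstrom $16,100; Halvorsen $17,800; Ibarra $19,800; Nwosu $12,900; Quinlan $1,700. Sum = $72,700.
Difference $72,800 − $72,700 = +$100 applied to largest allocation (Ibarra): Ibarra becomes $19,900.

Tam: $4,400 | Bergstrom: $16,100 | Halvorsen: $17,800 | Ibarra: $19,900 | Nwosu: $12,900 | Quinlan: $1,700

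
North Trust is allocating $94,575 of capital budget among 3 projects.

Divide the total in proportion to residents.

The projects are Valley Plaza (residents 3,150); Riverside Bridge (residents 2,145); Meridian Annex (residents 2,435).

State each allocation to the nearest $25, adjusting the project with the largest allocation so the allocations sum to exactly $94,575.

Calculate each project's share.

Sum of residents: 7,730.
Unrounded shares: Valley Plaza 3,150/7,730 × $94,575 = 38,539.62; Riverside Bridge 2,145/7,730 × $94,575 = 26,243.64; Meridian Annex 2,435/7,730 × $94,575 = 29,791.74.
Rounded to nearest $25: Valley Plaza $38,550; Riverside Bridge $26,250; Meridian Annex $29,800. Sum = $94,600.
Difference $94,575 − $94,600 = −$25 applied to largest allocation (Valley Plaza): Valley Plaza becomes $38,525.

Valley Plaza: $38,525; Riverside Bridge: $26,250; Meridian Annex: $29,800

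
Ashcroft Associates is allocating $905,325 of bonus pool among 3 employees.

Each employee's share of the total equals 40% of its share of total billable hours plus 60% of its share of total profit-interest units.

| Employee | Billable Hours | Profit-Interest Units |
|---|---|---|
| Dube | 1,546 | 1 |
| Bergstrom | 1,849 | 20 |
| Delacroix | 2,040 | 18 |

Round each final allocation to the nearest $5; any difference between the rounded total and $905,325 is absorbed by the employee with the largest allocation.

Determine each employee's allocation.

Dube: $116,935 | Bergstrom: $401,760 | Delacroix: $386,630

Billable hours total 5,435; profit-interest units total 39.
Composite weights (40% billable hours + 60% profit-interest units): Dube 0.1292; Bergstrom 0.4438; Delacroix 0.4271.
Raw shares: Dube 116,936.90; Bergstrom 401,759.03; Delacroix 386,629.06.
At nearest $5: Dube $116,935; Bergstrom $401,760; Delacroix $386,630. Sum = $905,325.
Sum already equals the total — no adjustment.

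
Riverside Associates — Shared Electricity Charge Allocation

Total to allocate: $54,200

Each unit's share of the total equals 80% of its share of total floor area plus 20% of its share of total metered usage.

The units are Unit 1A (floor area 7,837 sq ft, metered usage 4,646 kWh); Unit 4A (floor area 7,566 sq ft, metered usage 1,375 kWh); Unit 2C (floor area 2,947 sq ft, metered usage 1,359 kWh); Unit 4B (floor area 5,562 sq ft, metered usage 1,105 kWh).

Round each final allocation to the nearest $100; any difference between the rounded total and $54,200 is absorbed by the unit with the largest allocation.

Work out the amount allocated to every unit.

Floor area total 23,912; metered usage total 8,485.
Combined weights (80% floor area + 20% metered usage): Unit 1A 0.3717; Unit 4A 0.2855; Unit 2C 0.1306; Unit 4B 0.2121.
Unrounded shares: Unit 1A 20,146.44; Unit 4A 15,476.17; Unit 2C 7,080.03; Unit 4B 11,497.35.
After rounding ($100): Unit 1A $20,100; Unit 4A $15,500; Unit 2C $7,100; Unit 4B $11,500. Sum = $54,200.
Rounded total matches; no reconciliation needed.

Unit 1A: $20,100 | Unit 4A: $15,500 | Unit 2C: $7,100 | Unit 4B: $11,500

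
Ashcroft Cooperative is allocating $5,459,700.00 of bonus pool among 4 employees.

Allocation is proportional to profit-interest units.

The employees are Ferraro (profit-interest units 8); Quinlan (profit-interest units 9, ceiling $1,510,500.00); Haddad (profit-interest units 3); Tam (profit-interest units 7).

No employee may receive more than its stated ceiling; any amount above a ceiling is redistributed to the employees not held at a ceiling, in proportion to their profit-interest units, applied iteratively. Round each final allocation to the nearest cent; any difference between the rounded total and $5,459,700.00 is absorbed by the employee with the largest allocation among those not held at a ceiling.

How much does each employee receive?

Ferraro: $1,755,200.00 | Quinlan: $1,510,500.00 | Haddad: $658,200.00 | Tam: $1,535,800.00

Profit-interest units total: 27.
Proportional shares (ignoring caps): Ferraro 1,617,688.8889; Quinlan 1,819,900.0000; Haddad 606,633.3333; Tam 1,415,477.7778.
Held at cap: Quinlan ($1,510,500.00); residual $3,949,200.00 reallocated over remaining profit-interest units 18.
Redistributed shares: Ferraro 1,755,200.0000 → $1,755,200.00; Haddad 658,200.0000 → $658,200.00; Tam 1,535,800.0000 → $1,535,800.00.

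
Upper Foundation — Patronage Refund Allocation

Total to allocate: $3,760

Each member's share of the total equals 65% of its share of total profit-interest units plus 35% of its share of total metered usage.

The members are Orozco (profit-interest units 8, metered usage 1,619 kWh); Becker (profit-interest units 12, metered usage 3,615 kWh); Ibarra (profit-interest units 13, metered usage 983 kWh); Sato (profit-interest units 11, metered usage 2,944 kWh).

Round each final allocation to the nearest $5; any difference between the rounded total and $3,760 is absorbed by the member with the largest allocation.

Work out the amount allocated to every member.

Orozco: $675; Becker: $1,185; Ibarra: $865; Sato: $1,035

Profit-interest units total 44; metered usage total 9,161.
Blended shares (65% profit-interest units + 35% metered usage): Orozco 0.1800; Becker 0.3154; Ibarra 0.2296; Sato 0.2750.
Pro-rata amounts: Orozco 676.94; Becker 1,185.85; Ibarra 863.30; Sato 1,033.91.
Rounded to nearest $5: Orozco $675; Becker $1,185; Ibarra $865; Sato $1,035. Sum = $3,760.
Rounded total matches; no reconciliation needed.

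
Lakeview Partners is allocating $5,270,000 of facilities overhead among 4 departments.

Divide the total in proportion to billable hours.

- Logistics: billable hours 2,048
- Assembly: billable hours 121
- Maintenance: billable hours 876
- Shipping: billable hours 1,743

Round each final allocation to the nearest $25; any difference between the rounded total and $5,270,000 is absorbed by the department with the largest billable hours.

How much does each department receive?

Combined billable hours = 2,048 + 121 + 876 + 1,743 = 4,788.
Raw shares: Logistics 2,254,168.76; Assembly 133,180.87; Maintenance 964,185.46; Shipping 1,918,464.91.
Rounded to nearest $25: Logistics $2,254,175; Assembly $133,175; Maintenance $964,175; Shipping $1,918,475. Sum = $5,270,000.
Sum already equals the total — no adjustment.

Logistics: $2,254,175; Assembly: $133,175; Maintenance: $964,175; Shipping: $1,918,475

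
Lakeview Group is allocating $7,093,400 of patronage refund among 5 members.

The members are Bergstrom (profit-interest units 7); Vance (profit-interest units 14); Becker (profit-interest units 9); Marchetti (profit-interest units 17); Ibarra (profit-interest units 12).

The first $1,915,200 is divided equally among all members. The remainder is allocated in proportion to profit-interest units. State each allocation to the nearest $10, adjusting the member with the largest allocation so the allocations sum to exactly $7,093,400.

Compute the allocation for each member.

Bergstrom: $997,400 · Vance: $1,611,770 · Becker: $1,172,930 · Marchetti: $1,875,070 · Ibarra: $1,436,230

$1,915,200 shared equally gives $383,040 per member.
Remainder $5,178,200 by profit-interest units (total 59): Bergstrom 614,362.71 → $614,360; Vance 1,228,725.42 → $1,228,730; Becker 789,894.92 → $789,890; Marchetti 1,492,023.73 → $1,492,020; Ibarra 1,053,193.22 → $1,053,190.
Rounding difference +$10 on remainder applied to Marchetti.
Totals: Bergstrom $383,040 + $614,360 = $997,400; Vance $383,040 + $1,228,730 = $1,611,770; Becker $383,040 + $789,890 = $1,172,930; Marchetti $383,040 + $1,492,030 = $1,875,070; Ibarra $383,040 + $1,053,190 = $1,436,230.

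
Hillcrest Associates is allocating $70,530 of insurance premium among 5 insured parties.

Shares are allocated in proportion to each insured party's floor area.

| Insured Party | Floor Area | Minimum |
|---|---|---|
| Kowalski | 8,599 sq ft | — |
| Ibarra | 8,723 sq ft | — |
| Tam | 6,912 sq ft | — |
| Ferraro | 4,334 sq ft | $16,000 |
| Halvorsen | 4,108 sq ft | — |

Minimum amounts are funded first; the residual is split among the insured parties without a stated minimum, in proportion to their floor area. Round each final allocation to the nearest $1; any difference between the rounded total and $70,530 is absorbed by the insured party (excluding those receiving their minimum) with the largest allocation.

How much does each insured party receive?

Kowalski: $16,544; Ibarra: $16,783; Tam: $13,299; Ferraro: $16,000; Halvorsen: $7,904

Guaranteed amounts: Ferraro $16,000. Residual $54,530.
Residual split over remaining floor area 28,342: Kowalski 16,544.47 → $16,544; Ibarra 16,783.05 → $16,783; Tam 13,298.69 → $13,299; Halvorsen 7,903.79 → $7,904.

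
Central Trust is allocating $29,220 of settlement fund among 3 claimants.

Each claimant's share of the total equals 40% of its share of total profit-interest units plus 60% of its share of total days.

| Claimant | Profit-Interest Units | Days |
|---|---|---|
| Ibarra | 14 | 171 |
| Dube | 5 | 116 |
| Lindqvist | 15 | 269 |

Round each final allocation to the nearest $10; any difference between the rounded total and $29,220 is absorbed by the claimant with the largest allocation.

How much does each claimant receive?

Ibarra: $10,200; Dube: $5,380; Lindqvist: $13,640

Totals — profit-interest units 34, days 556.
Blended shares (40% profit-interest units + 60% days): Ibarra 0.3492; Dube 0.1840; Lindqvist 0.4668.
Proportional shares: Ibarra 10,204.74; Dube 5,376.58; Lindqvist 13,638.68.
Rounded to nearest $10: Ibarra $10,200; Dube $5,380; Lindqvist $13,640. Sum = $29,220.
Rounded total matches; no reconciliation needed.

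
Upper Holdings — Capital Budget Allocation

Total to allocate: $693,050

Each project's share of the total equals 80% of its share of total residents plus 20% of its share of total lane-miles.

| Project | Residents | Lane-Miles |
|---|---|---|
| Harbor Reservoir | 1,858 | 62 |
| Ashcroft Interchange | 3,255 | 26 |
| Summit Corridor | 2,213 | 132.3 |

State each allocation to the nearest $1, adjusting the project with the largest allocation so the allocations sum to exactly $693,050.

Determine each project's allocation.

Residents total 7,326; lane-miles total 220.3.
Composite weights (80% residents + 20% lane-miles): Harbor Reservoir 0.2592; Ashcroft Interchange 0.3791; Summit Corridor 0.3618.
Raw shares: Harbor Reservoir 179,625.17; Ashcroft Interchange 262,700.97; Summit Corridor 250,723.86.
At nearest $1: Harbor Reservoir $179,625; Ashcroft Interchange $262,701; Summit Corridor $250,724. Sum = $693,050.
Sum already equals the total — no adjustment.

Harbor Reservoir: $179,625 · Ashcroft Interchange: $262,701 · Summit Corridor: $250,724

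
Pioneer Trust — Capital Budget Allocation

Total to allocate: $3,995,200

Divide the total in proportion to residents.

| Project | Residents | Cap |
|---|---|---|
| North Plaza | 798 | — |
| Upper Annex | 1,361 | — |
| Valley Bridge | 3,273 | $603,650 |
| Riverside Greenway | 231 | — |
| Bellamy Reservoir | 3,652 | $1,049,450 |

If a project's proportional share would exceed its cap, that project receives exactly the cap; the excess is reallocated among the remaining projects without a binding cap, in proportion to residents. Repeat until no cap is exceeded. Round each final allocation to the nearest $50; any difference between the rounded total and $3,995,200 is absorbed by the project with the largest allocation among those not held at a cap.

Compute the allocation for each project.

North Plaza: $782,000; Upper Annex: $1,333,750; Valley Bridge: $603,650; Riverside Greenway: $226,350; Bellamy Reservoir: $1,049,450

Sum of residents: 9,315.
Proportional shares (ignoring caps): North Plaza 342,261.90; Upper Annex 583,732.39; Valley Bridge 1,403,788.47; Riverside Greenway 99,075.81; Bellamy Reservoir 1,566,341.43.
Held at cap: Valley Bridge ($603,650), Bellamy Reservoir ($1,049,450); remaining pool $2,342,100 reallocated over remaining residents 2,390.
Shares after redistribution: North Plaza 782,006.61 → $782,000; Upper Annex 1,333,723.05 → $1,333,700; Riverside Greenway 226,370.33 → $226,350.
Rounding difference +$50 applied to Upper Annex → $1,333,750.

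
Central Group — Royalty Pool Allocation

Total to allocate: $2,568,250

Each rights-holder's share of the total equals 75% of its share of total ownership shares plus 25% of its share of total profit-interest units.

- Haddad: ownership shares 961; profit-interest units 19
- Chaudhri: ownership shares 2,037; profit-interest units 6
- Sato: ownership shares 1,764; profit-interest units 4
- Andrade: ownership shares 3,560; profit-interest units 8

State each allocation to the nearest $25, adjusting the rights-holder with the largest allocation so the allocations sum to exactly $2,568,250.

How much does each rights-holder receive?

Haddad: $552,150 | Chaudhri: $575,600 | Sato: $477,700 | Andrade: $962,800

Ownership shares total 8,322; profit-interest units total 37.
Combined weights (75% ownership shares + 25% profit-interest units): Haddad 0.2150; Chaudhri 0.2241; Sato 0.1860; Andrade 0.3749.
Unrounded shares: Haddad 552,138.22; Chaudhri 575,596.73; Sato 477,702.81; Andrade 962,812.25.
After rounding ($25): Haddad $552,150; Chaudhri $575,600; Sato $477,700; Andrade $962,800. Sum = $2,568,250.
Rounded total matches; no reconciliation needed.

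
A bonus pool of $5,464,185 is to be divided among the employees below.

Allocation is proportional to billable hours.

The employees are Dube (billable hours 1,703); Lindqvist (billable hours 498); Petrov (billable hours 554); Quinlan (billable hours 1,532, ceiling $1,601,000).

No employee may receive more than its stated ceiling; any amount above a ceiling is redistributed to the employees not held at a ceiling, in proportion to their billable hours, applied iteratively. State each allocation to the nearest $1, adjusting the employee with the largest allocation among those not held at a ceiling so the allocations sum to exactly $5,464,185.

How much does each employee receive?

Dube: $2,388,023; Lindqvist: $698,318; Petrov: $776,844; Quinlan: $1,601,000

Sum of billable hours: 4,287.
Unconstrained shares: Dube 2,170,633.79; Lindqvist 634,747.87; Petrov 706,125.14; Quinlan 1,952,678.19.
Cap binds for Quinlan ($1,601,000); remaining pool $3,863,185 reallocated over remaining billable hours 2,755.
Redistributed shares: Dube 2,388,023.25 → $2,388,023; Lindqvist 698,318.01 → $698,318; Petrov 776,843.74 → $776,844.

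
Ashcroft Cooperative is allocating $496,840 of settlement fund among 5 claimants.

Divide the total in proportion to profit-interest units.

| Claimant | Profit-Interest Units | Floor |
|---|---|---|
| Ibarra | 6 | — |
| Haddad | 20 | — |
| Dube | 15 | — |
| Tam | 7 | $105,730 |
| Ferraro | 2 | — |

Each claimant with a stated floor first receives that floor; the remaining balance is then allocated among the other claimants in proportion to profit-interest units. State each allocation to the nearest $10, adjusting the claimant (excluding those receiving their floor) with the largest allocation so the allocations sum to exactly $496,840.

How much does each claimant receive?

Minimums first: Tam $105,730. Residual $391,110.
Residual split over remaining profit-interest units 43: Ibarra 54,573.49 → $54,570; Haddad 181,911.63 → $181,910; Dube 136,433.72 → $136,430; Ferraro 18,191.16 → $18,190.
Rounding difference +$10 applied to Haddad → $181,920.

Ibarra: $54,570; Haddad: $181,920; Dube: $136,430; Tam: $105,730; Ferraro: $18,190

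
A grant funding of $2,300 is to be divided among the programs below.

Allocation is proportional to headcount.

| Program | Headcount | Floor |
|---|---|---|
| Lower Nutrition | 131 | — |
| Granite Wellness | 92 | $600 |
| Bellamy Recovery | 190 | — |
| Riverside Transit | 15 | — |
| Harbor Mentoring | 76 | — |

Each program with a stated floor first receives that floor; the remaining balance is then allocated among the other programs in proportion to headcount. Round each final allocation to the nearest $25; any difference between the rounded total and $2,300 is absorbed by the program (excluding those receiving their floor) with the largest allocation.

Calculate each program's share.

Lower Nutrition: $550 · Granite Wellness: $600 · Bellamy Recovery: $775 · Riverside Transit: $50 · Harbor Mentoring: $325

Guaranteed amounts: Granite Wellness $600. Remaining pool $1,700.
Remaining pool split over remaining headcount 412: Lower Nutrition 540.53 → $550; Bellamy Recovery 783.98 → $775; Riverside Transit 61.89 → $50; Harbor Mentoring 313.59 → $325.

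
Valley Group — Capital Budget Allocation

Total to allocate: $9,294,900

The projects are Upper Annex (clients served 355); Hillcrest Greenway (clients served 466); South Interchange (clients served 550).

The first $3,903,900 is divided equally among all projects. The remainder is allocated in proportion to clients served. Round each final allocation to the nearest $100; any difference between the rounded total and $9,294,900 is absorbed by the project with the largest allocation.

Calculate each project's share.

Upper Annex: $2,697,200; Hillcrest Greenway: $3,133,700; South Interchange: $3,464,000

Equal tier: $3,903,900 ÷ 3 = $1,301,300 apiece.
Remainder $5,391,000 by clients served (total 1,371): Upper Annex 1,395,919.04 → $1,395,900; Hillcrest Greenway 1,832,389.50 → $1,832,400; South Interchange 2,162,691.47 → $2,162,700.
Totals: Upper Annex $1,301,300 + $1,395,900 = $2,697,200; Hillcrest Greenway $1,301,300 + $1,832,400 = $3,133,700; South Interchange $1,301,300 + $2,162,700 = $3,464,000.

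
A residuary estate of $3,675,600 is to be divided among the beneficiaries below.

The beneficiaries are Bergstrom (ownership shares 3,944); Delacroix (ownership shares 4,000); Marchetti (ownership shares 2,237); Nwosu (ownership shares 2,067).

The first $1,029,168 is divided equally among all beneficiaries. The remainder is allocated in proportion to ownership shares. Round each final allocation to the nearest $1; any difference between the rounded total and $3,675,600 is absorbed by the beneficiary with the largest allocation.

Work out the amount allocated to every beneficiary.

Equal tier: $1,029,168 ÷ 4 = $257,292 apiece.
Remainder $2,646,432 by ownership shares (total 12,248): Bergstrom 852,182.22 → $852,182; Delacroix 864,282.17 → $864,282; Marchetti 483,349.80 → $483,350; Nwosu 446,617.81 → $446,618.
Totals: Bergstrom $257,292 + $852,182 = $1,109,474; Delacroix $257,292 + $864,282 = $1,121,574; Marchetti $257,292 + $483,350 = $740,642; Nwosu $257,292 + $446,618 = $703,910.

Bergstrom: $1,109,474 | Delacroix: $1,121,574 | Marchetti: $740,642 | Nwosu: $703,910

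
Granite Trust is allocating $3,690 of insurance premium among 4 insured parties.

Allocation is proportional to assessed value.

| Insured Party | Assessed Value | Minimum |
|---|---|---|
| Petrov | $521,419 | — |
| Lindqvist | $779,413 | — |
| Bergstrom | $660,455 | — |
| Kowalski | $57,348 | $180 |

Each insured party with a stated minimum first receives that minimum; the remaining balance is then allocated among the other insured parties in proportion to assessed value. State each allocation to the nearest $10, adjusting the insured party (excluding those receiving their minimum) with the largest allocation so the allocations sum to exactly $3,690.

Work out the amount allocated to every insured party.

Petrov: $930 | Lindqvist: $1,400 | Bergstrom: $1,180 | Kowalski: $180

Fund the minimums — Kowalski $180. Residual $3,510.
Residual split over remaining assessed value 1,961,287: Petrov 933.15 → $930; Lindqvist 1,394.87 → $1,390; Bergstrom 1,181.98 → $1,180.
Rounding difference +$10 applied to Lindqvist → $1,400.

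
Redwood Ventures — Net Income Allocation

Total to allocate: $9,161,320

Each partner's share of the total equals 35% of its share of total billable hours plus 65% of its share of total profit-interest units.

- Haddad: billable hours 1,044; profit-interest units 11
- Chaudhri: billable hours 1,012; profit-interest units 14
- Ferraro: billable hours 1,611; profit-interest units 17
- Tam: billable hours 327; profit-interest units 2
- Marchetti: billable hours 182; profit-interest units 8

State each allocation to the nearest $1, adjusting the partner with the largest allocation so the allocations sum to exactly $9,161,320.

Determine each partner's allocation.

Totals — billable hours 4,176, profit-interest units 52.
Composite weights (35% billable hours + 65% profit-interest units): Haddad 0.2250; Chaudhri 0.2598; Ferraro 0.3475; Tam 0.0524; Marchetti 0.1153.
Unrounded shares: Haddad 2,061,297.00; Chaudhri 2,380,275.91; Ferraro 3,183,756.14; Tam 480,113.72; Marchetti 1,055,877.23.
At nearest $1: Haddad $2,061,297; Chaudhri $2,380,276; Ferraro $3,183,756; Tam $480,114; Marchetti $1,055,877. Sum = $9,161,320.
Rounded total matches; no reconciliation needed.

Haddad: $2,061,297 | Chaudhri: $2,380,276 | Ferraro: $3,183,756 | Tam: $480,114 | Marchetti: $1,055,877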